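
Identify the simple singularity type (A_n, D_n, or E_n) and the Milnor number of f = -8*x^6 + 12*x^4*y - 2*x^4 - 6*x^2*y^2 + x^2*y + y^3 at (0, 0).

Type D_4, Milnor number mu = 4.

The Hessian of f at 0 is [[0, 0], [0, 0]] with rank 0, so corank 2. A Groebner basis of the Jacobian ideal J(f) in C{x,y} is {y^3, x^2 + 3*y^2, x*y}; counting standard monomials gives mu = 4. Corank 2; j^3 = y*(x^2 + y^2) splits into three distinct lines over C (the quadratic factor has nonzero discriminant), so D_4.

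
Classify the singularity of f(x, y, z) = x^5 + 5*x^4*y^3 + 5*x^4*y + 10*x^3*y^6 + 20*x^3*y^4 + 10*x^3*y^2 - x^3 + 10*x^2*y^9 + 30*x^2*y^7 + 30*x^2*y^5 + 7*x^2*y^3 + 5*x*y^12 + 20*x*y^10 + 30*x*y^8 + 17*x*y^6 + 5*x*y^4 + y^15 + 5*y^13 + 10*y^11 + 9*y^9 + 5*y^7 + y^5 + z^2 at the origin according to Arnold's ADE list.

E_8

The Hessian of f at 0 is [[0, 0, 0], [0, 0, 0], [0, 0, 2]] with rank 1, so corank 2. A Groebner basis of the Jacobian ideal J(f) in C{x,y,z} is {x^2/2 + x*y^3, -2*x^2 + y^4, x^3, x^2*y, z}; counting standard monomials gives mu = 8. Corank 2; j^3 = -x^3 is a perfect cube, so E-series; the 5-jet and mu = 8 give E_8.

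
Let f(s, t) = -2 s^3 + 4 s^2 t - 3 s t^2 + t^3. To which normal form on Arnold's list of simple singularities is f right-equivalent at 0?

The Hessian of f at 0 is [[0, 0], [0, 0]] with rank 0, so corank 2. A Groebner basis of the Jacobian ideal J(f) in C{s,t} is {t^3, s^2 - 3*t^2/2, s*t - 3*t^2/2}; counting standard monomials gives mu = 4. Corank 2; j^3 = -(s - t)*(2*s^2 - 2*s*t + t^2) splits into three distinct lines over C (the quadratic factor has nonzero discriminant), so D_4.

D_{4}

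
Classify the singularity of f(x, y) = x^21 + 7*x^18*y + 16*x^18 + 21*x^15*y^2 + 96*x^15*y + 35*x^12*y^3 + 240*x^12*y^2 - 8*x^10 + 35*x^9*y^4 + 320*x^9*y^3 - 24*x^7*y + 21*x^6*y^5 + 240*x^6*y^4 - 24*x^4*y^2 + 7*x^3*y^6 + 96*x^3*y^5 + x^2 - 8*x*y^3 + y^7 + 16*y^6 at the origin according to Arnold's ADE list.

A_{6}

The Hessian of f at 0 is [[2, 0], [0, 0]] with rank 1, so corank 1. A Groebner basis of the Jacobian ideal J(f) in C{x,y} is {-x/4 + y^3, x^2}; counting standard monomials gives mu = 6. Corank 1: A-series; mu = 6 gives A_6.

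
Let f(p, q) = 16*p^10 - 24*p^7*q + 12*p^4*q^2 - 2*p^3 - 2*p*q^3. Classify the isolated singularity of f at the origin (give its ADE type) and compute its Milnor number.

Type E_{7}, Milnor number mu = 7.

The Hessian of f at 0 has rank 0. Corank 2; j^3 = -2*p^3 is a perfect cube, so E-series; the 4-jet and mu = 7 give E_7.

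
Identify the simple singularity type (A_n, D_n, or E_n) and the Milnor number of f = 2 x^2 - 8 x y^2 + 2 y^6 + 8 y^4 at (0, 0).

Type A_5, Milnor number mu = 5.

The Hessian of f at 0 has rank 1. Corank 1: A-series; mu = 5 gives A_5.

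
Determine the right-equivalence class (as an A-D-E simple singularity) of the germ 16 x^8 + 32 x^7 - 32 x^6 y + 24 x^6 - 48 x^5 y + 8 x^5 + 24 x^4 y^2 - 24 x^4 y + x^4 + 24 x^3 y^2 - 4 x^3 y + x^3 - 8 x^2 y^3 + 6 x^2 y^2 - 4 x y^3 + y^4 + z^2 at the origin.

E6

The Hessian of f at 0 is [[0, 0, 0], [0, 0, 0], [0, 0, 2]] with rank 1, so corank 2. A Groebner basis of the Jacobian ideal J(f) in C{x,y,z} is {y^4, x*y^2 - y^3/3, x^2, z}; counting standard monomials gives mu = 6. Corank 2; j^3 = x^3 is a perfect cube, so E-series; the 4-jet and mu = 6 give E_6.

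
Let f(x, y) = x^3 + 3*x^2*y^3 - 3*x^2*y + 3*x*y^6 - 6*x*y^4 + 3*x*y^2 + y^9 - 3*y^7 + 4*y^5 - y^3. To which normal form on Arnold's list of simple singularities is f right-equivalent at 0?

The Hessian of f at 0 has rank 0. Corank 2; j^3 = (x - y)^3 is a perfect cube, so E-series; the 5-jet and mu = 8 give E_8.

E_8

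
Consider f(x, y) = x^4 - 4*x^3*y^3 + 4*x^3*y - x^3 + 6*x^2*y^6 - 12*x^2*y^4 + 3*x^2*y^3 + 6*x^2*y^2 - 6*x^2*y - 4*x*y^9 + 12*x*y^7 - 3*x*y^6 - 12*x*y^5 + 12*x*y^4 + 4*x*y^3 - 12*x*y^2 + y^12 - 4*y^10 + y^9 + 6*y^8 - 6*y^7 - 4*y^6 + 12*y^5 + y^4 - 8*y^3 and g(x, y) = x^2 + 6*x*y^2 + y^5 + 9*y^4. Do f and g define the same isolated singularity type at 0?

No.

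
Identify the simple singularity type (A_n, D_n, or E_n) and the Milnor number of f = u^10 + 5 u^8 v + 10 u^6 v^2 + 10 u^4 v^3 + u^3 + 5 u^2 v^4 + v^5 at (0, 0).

The Hessian of f at 0 is [[0, 0], [0, 0]] with rank 0, so corank 2. A Groebner basis of the Jacobian ideal J(f) in C{u,v} is {v^4, u^2}; counting standard monomials gives mu = 8. Corank 2; j^3 = u^3 is a perfect cube, so E-series; the 5-jet and mu = 8 give E_8.

Type E_{8}, Milnor number mu = 8.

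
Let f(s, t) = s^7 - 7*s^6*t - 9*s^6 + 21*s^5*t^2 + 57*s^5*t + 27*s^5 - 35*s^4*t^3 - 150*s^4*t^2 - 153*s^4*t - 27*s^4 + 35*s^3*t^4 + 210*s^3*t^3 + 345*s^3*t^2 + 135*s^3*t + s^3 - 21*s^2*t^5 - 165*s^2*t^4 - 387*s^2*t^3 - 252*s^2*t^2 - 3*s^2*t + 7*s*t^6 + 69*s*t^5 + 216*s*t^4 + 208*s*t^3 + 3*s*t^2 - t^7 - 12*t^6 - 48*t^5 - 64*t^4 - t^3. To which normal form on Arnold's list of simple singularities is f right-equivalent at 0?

E_7

The Hessian of f at 0 has rank 0. Corank 2; j^3 = (s - t)^3 is a perfect cube, so E-series; the 4-jet and mu = 7 give E_7.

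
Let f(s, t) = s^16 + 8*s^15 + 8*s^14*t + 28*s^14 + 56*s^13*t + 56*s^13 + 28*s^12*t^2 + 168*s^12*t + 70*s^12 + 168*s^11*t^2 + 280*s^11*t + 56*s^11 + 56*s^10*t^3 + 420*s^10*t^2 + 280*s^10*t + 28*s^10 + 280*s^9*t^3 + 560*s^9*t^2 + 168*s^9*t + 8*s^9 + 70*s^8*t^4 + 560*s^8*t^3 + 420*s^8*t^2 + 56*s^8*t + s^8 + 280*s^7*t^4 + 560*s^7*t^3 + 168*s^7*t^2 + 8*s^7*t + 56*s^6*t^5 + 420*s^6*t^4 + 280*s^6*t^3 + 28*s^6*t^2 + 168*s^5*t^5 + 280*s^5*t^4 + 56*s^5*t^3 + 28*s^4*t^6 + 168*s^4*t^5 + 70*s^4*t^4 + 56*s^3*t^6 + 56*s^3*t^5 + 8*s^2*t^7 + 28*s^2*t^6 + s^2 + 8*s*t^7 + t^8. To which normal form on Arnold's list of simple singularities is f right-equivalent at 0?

The Hessian of f at 0 has rank 1. Corank 1: A-series; mu = 7 gives A_7.

A_7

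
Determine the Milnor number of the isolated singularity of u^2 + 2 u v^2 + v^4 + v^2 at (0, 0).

1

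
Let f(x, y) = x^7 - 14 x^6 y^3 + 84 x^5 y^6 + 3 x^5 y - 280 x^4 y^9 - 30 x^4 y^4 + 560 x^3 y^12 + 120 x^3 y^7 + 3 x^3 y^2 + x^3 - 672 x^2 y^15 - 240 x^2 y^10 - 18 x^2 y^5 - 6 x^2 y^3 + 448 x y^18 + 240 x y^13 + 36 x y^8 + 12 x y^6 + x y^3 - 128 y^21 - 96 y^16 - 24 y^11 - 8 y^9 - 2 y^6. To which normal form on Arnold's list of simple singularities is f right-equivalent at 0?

E_7

The Hessian of f at 0 has rank 0. Corank 2; j^3 = x^3 is a perfect cube, so E-series; the 4-jet and mu = 7 give E_7.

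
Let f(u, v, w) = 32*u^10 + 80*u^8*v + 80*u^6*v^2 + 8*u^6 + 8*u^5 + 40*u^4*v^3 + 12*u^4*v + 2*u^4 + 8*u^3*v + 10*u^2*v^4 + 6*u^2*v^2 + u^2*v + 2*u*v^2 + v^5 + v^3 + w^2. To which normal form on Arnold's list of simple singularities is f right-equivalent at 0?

The Hessian of f at 0 is [[0, 0, 0], [0, 0, 0], [0, 0, 2]] with rank 1, so corank 2. A Groebner basis of the Jacobian ideal J(f) in C{u,v,w} is {u^3 - 2*u^2 - 9*u*v/2 - 5*v^2/2, u^2*v + u*v/2 + v^2/2, 2*u^2 + u*v^2 + 7*u*v/2 + 3*v^2/2, -4*u^2 - 15*u*v/2 + v^3 - 7*v^2/2, w}; counting standard monomials gives mu = 6. Corank 2; j^3 = v*(u + v)^2 has shape L^2 M (L != M), so D-series; mu = 6 gives D_6.

D_6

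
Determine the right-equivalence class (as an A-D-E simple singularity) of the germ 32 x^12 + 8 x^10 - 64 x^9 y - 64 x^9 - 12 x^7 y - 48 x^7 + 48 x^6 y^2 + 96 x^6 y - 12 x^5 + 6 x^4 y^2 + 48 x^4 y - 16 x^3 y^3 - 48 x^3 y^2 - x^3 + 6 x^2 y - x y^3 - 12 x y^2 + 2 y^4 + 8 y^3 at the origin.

The Hessian of f at 0 is [[0, 0], [0, 0]] with rank 0, so corank 2. A Groebner basis of the Jacobian ideal J(f) in C{x,y} is {x^3 - 6*x^2*y - 48*x^2 + 192*x*y - 192*y^2, 6*x^2 + x*y^2 - 24*x*y + 24*y^2, 3*x^2 - 12*x*y + y^3 + 12*y^2}; counting standard monomials gives mu = 7. Corank 2; j^3 = -(x - 2*y)^3 is a perfect cube, so E-series; the 4-jet and mu = 7 give E_7.

E_7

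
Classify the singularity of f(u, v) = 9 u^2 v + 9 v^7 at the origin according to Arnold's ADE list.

The Hessian of f at 0 has rank 0. Corank 2; j^3 = 9*u^2*v has shape L^2 M (L != M), so D-series; mu = 8 gives D_8.

D_8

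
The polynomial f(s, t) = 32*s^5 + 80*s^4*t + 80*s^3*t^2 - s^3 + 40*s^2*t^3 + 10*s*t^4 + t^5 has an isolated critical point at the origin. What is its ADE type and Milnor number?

Type E8, Milnor number mu = 8.

The Hessian of f at 0 is [[0, 0], [0, 0]] with rank 0, so corank 2. A Groebner basis of the Jacobian ideal J(f) in C{s,t} is {t^5, s*t^3 + t^4/8, s^2}; counting standard monomials gives mu = 8. Corank 2; j^3 = -s^3 is a perfect cube, so E-series; the 5-jet and mu = 8 give E_8.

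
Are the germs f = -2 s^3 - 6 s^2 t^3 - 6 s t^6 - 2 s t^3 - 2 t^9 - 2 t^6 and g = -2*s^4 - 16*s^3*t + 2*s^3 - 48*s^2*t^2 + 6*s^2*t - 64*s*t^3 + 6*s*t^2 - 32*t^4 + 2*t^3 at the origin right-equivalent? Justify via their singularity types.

The Hessian of f at 0 has rank 0. Corank 2; j^3 = -2*s^3 is a perfect cube, so E-series; the 4-jet and mu = 7 give E_7. The Hessian of g at 0 has rank 0. Corank 2; j^3 = 2*(s + t)^3 is a perfect cube, so E-series; the 4-jet and mu = 6 give E_6. f is E_7 but g is E_6, hence not right-equivalent.

No.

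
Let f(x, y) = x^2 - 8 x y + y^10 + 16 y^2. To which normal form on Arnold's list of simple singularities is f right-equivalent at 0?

A_{9}

The Hessian of f at 0 has rank 1. Corank 1: A-series; mu = 9 gives A_9.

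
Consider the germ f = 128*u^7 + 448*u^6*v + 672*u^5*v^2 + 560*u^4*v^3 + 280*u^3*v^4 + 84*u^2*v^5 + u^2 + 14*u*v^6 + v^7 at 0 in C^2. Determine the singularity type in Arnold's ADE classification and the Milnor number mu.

Type A_{6}, Milnor number mu = 6.

The Hessian of f at 0 is [[2, 0], [0, 0]] with rank 1, so corank 1. A Groebner basis of the Jacobian ideal J(f) in C{u,v} is {v^6, u}; counting standard monomials gives mu = 6. Corank 1: A-series; mu = 6 gives A_6.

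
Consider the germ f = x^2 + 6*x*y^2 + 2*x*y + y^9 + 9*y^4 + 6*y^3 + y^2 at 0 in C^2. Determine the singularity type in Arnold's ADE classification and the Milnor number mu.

The Hessian of f at 0 has rank 1. Corank 1: A-series; mu = 8 gives A_8.

Type A_8, Milnor number mu = 8.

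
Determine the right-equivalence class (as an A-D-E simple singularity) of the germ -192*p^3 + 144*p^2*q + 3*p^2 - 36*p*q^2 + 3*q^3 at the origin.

The Hessian of f at 0 is [[6, 0], [0, 0]] with rank 1, so corank 1. A Groebner basis of the Jacobian ideal J(f) in C{p,q} is {q^2, p}; counting standard monomials gives mu = 2. Corank 1: A-series; mu = 2 gives A_2.

A_{2}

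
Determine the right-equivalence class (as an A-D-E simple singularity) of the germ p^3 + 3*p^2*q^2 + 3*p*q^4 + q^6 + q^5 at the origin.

E_8

The Hessian of f at 0 has rank 0. Corank 2; j^3 = p^3 is a perfect cube, so E-series; the 5-jet and mu = 8 give E_8.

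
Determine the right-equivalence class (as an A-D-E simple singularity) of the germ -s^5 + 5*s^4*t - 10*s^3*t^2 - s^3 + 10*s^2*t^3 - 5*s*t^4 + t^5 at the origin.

E_8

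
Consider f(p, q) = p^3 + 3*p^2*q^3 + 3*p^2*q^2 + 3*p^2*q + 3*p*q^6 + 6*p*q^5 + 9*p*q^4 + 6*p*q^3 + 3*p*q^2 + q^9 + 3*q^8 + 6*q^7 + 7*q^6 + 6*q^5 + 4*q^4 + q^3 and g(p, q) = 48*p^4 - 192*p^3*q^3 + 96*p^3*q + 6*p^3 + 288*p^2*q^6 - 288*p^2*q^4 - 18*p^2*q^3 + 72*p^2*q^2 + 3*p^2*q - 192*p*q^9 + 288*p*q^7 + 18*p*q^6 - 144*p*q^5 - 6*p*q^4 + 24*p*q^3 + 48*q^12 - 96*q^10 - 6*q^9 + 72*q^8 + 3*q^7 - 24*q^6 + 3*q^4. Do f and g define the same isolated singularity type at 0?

No.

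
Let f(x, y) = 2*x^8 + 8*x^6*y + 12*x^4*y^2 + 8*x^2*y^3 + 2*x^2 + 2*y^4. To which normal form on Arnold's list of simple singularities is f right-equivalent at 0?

A3

The Hessian of f at 0 is [[4, 0], [0, 0]] with rank 1, so corank 1. A Groebner basis of the Jacobian ideal J(f) in C{x,y} is {y^3, x}; counting standard monomials gives mu = 3. Corank 1: A-series; mu = 3 gives A_3.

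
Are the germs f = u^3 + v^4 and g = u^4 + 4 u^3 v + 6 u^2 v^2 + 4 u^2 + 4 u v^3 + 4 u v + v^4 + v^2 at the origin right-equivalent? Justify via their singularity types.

No.

The Hessian of f at 0 has rank 0. Corank 2; j^3 = u^3 is a perfect cube, so E-series; the 4-jet and mu = 6 give E_6. The Hessian of g at 0 has rank 1. Corank 1: A-series; mu = 3 gives A_3. f is E_6 but g is A_3, hence not right-equivalent.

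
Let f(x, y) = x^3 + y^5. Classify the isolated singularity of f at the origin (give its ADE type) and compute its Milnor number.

The Hessian of f at 0 has rank 0. Corank 2; j^3 = x^3 is a perfect cube, so E-series; the 5-jet and mu = 8 give E_8.

Type E_8, Milnor number mu = 8.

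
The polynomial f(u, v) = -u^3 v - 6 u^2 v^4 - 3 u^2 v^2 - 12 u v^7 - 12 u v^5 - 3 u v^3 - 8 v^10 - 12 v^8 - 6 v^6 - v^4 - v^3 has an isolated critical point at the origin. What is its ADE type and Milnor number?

Type E_{7}, Milnor number mu = 7.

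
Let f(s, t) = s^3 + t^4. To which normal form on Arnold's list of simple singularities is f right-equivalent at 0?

E_6

The Hessian of f at 0 is [[0, 0], [0, 0]] with rank 0, so corank 2. A Groebner basis of the Jacobian ideal J(f) in C{s,t} is {t^3, s^2}; counting standard monomials gives mu = 6. Corank 2; j^3 = s^3 is a perfect cube, so E-series; the 4-jet and mu = 6 give E_6.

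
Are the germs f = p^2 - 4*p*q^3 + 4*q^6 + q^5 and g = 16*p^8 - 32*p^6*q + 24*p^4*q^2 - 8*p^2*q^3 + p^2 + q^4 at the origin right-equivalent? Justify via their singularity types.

No.

The Hessian of f at 0 has rank 1. Corank 1: A-series; mu = 4 gives A_4. The Hessian of g at 0 has rank 1. Corank 1: A-series; mu = 3 gives A_3. f is A_4 but g is A_3, hence not right-equivalent.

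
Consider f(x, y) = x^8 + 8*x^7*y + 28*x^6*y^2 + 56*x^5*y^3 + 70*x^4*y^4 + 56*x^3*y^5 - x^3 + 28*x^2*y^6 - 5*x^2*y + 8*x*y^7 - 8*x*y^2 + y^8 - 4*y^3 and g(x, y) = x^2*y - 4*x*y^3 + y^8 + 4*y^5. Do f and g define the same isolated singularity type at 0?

Yes.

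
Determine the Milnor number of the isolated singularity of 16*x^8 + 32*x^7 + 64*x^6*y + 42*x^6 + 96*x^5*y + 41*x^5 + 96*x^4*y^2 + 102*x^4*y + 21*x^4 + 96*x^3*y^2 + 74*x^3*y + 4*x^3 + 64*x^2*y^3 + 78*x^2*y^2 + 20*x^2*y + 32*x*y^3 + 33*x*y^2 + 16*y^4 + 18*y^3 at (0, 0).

The Hessian of f at 0 is [[0, 0], [0, 0]] with rank 0, so corank 2. A Groebner basis of the Jacobian ideal J(f) in C{x,y} is {x*y^2 - 12*x*y/25 - 18*y^2/25, 8*x*y/25 + y^3 + 12*y^2/25, x^2 + 74*x*y/25 + 219*y^2/100}; counting standard monomials gives mu = 5. Corank 2; j^3 = (x + 2*y)*(2*x + 3*y)^2 has shape L^2 M (L != M), so D-series; mu = 5 gives D_5.

5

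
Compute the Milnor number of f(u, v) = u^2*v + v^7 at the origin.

8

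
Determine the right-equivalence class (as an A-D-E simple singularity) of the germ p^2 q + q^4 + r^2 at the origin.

The Hessian of f at 0 is [[0, 0, 0], [0, 0, 0], [0, 0, 2]] with rank 1, so corank 2. A Groebner basis of the Jacobian ideal J(f) in C{p,q,r} is {p^3, p^2/4 + q^3, p*q, r}; counting standard monomials gives mu = 5. Corank 2; j^3 = p^2*q has shape L^2 M (L != M), so D-series; mu = 5 gives D_5.

D_{5}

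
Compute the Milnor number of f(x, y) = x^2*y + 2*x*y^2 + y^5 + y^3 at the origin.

The Hessian of f at 0 is [[0, 0], [0, 0]] with rank 0, so corank 2. A Groebner basis of the Jacobian ideal J(f) in C{x,y} is {x^2/5 + y^4 - y^2/5, x^3 + y^3, x*y + y^2}; counting standard monomials gives mu = 6. Corank 2; j^3 = y*(x + y)^2 has shape L^2 M (L != M), so D-series; mu = 6 gives D_6.

6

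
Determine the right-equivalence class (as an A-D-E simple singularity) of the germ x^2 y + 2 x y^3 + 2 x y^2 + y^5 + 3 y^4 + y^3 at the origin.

D_5

The Hessian of f at 0 has rank 0. Corank 2; j^3 = y*(x + y)^2 has shape L^2 M (L != M), so D-series; mu = 5 gives D_5.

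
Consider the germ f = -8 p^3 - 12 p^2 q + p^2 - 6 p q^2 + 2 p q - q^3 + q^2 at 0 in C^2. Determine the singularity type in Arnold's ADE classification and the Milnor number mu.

Type A_2, Milnor number mu = 2.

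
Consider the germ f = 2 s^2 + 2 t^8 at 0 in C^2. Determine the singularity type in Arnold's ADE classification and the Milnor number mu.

Type A7, Milnor number mu = 7.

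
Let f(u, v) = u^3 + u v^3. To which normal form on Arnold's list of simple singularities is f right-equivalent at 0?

E7

The Hessian of f at 0 has rank 0. Corank 2; j^3 = u^3 is a perfect cube, so E-series; the 4-jet and mu = 7 give E_7.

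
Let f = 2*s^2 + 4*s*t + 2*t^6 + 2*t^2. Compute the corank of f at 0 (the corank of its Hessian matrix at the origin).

1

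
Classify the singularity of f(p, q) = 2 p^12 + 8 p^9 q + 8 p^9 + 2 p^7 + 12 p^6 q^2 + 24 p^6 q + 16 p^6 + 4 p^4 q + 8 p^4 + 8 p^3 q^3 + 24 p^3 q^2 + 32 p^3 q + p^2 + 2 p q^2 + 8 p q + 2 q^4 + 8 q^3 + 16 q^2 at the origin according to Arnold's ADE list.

The Hessian of f at 0 has rank 1. Corank 1: A-series; mu = 3 gives A_3.

A_3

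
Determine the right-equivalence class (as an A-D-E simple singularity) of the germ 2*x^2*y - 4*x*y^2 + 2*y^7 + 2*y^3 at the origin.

D8

The Hessian of f at 0 has rank 0. Corank 2; j^3 = 2*y*(x - y)^2 has shape L^2 M (L != M), so D-series; mu = 8 gives D_8.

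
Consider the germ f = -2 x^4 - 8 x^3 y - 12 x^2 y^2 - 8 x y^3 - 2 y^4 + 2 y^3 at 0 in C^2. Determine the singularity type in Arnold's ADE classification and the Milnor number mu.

The Hessian of f at 0 has rank 0. Corank 2; j^3 = 2*y^3 is a perfect cube, so E-series; the 4-jet and mu = 6 give E_6.

Type E_{6}, Milnor number mu = 6.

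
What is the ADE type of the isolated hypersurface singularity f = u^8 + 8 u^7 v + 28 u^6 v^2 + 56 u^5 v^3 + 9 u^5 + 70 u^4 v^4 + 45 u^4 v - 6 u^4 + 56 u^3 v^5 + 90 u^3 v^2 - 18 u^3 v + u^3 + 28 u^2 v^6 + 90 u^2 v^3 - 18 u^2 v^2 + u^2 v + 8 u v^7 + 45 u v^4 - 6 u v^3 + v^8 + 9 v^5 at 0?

The Hessian of f at 0 is [[0, 0], [0, 0]] with rank 0, so corank 2. A Groebner basis of the Jacobian ideal J(f) in C{u,v} is {u^2*v^2 - 77*u^2*v/4 - u^2/9 - 79*u*v^2/2 + 239*u*v/36 - 239*v^3/12, 673*u^2*v/24 + 2*u^2/9 + u*v^3 + 235*u*v^2/4 - 713*u*v/72 + 713*v^3/24, -221*u^2*v/6 - u^2/3 - 235*u*v^2/3 + 79*u*v/6 + v^4 - 79*v^3/2, u^3 + 3*u^2*v - u^2/3 + 3*u*v^2 - u*v/3 + v^3}; counting standard monomials gives mu = 9. Corank 2; j^3 = u^2*(u + v) has shape L^2 M (L != M), so D-series; mu = 9 gives D_9.

D_{9}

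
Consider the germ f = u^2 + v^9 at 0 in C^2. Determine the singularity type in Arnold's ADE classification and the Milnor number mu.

The Hessian of f at 0 has rank 1. Corank 1: A-series; mu = 8 gives A_8.

Type A8, Milnor number mu = 8.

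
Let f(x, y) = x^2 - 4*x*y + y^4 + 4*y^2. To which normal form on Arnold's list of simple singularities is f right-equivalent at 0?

A_{3}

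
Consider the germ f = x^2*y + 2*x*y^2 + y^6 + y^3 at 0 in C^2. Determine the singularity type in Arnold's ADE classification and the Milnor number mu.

Type D7, Milnor number mu = 7.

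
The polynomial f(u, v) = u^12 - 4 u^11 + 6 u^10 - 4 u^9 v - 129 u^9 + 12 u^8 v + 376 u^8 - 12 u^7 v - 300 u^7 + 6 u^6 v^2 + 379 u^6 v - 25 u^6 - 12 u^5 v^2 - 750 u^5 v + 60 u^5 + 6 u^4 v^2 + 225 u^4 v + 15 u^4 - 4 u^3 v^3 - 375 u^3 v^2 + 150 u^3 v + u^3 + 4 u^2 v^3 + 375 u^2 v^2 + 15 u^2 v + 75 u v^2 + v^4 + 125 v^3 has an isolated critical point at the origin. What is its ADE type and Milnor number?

Type E_6, Milnor number mu = 6.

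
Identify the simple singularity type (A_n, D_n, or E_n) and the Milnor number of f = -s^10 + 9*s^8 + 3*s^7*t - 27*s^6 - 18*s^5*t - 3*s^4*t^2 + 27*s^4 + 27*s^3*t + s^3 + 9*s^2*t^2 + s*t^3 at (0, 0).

The Hessian of f at 0 is [[0, 0], [0, 0]] with rank 0, so corank 2. A Groebner basis of the Jacobian ideal J(f) in C{s,t} is {s^2/3 + t^4 + t^3/9, s^3, s^2*t - s^2/9 - t^3/27, 2*s^2/3 + s*t^2 + 2*t^3/9}; counting standard monomials gives mu = 7. Corank 2; j^3 = s^3 is a perfect cube, so E-series; the 4-jet and mu = 7 give E_7.

Type E7, Milnor number mu = 7.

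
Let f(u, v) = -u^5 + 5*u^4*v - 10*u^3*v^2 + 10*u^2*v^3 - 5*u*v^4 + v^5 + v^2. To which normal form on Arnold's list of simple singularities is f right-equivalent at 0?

The Hessian of f at 0 is [[0, 0], [0, 2]] with rank 1, so corank 1. A Groebner basis of the Jacobian ideal J(f) in C{u,v} is {u^4, v}; counting standard monomials gives mu = 4. Corank 1: A-series; mu = 4 gives A_4.

A_{4}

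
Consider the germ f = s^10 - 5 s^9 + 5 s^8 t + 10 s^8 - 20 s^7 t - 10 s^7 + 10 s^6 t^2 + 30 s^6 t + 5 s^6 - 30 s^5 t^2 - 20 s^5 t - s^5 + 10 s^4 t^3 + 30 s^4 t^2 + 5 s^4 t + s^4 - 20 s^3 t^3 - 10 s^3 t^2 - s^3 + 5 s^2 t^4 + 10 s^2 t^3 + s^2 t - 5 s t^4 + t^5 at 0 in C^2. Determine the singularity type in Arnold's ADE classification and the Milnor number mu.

Type D6, Milnor number mu = 6.

The Hessian of f at 0 has rank 0. Corank 2; j^3 = -s^2*(s - t) has shape L^2 M (L != M), so D-series; mu = 6 gives D_6.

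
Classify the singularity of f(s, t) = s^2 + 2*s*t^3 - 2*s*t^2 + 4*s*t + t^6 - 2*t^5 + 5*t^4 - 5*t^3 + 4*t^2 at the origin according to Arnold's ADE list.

A_2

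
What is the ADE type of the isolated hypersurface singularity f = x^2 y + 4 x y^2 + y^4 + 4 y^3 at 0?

D_5

The Hessian of f at 0 is [[0, 0], [0, 0]] with rank 0, so corank 2. A Groebner basis of the Jacobian ideal J(f) in C{x,y} is {x^3 - 2*x^2 + 8*y^2, x^2/4 + y^3 - y^2, x*y + 2*y^2}; counting standard monomials gives mu = 5. Corank 2; j^3 = y*(x + 2*y)^2 has shape L^2 M (L != M), so D-series; mu = 5 gives D_5.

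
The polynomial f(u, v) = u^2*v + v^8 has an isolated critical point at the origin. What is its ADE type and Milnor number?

Type D_9, Milnor number mu = 9.

The Hessian of f at 0 has rank 0. Corank 2; j^3 = u^2*v has shape L^2 M (L != M), so D-series; mu = 9 gives D_9.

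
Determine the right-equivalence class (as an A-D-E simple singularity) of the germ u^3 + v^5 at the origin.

E_8

The Hessian of f at 0 is [[0, 0], [0, 0]] with rank 0, so corank 2. A Groebner basis of the Jacobian ideal J(f) in C{u,v} is {v^4, u^2}; counting standard monomials gives mu = 8. Corank 2; j^3 = u^3 is a perfect cube, so E-series; the 5-jet and mu = 8 give E_8.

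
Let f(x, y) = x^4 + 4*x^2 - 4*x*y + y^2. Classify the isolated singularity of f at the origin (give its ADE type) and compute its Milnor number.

The Hessian of f at 0 has rank 1. Corank 1: A-series; mu = 3 gives A_3.

Type A_{3}, Milnor number mu = 3.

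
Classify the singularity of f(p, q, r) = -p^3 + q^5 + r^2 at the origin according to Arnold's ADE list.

E_8

The Hessian of f at 0 is [[0, 0, 0], [0, 0, 0], [0, 0, 2]] with rank 1, so corank 2. A Groebner basis of the Jacobian ideal J(f) in C{p,q,r} is {q^4, p^2, r}; counting standard monomials gives mu = 8. Corank 2; j^3 = -p^3 is a perfect cube, so E-series; the 5-jet and mu = 8 give E_8.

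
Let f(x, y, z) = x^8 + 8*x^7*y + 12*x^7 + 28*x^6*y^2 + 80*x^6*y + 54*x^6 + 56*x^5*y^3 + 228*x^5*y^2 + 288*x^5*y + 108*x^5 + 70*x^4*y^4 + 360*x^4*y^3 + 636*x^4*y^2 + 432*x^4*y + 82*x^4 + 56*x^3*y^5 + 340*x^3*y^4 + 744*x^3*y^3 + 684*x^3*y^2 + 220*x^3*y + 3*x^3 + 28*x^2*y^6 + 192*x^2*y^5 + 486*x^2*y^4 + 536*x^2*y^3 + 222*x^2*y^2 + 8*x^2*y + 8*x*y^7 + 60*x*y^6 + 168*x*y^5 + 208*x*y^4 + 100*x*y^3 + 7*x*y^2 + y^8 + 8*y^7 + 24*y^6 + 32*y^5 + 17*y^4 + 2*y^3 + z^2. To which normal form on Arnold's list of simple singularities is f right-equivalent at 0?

The Hessian of f at 0 has rank 1. Corank 2; j^3 = (x + y)^2*(3*x + 2*y) has shape L^2 M (L != M), so D-series; mu = 5 gives D_5.

D_{5}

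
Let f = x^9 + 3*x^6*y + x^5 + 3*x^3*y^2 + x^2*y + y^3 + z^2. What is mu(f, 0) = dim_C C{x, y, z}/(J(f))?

4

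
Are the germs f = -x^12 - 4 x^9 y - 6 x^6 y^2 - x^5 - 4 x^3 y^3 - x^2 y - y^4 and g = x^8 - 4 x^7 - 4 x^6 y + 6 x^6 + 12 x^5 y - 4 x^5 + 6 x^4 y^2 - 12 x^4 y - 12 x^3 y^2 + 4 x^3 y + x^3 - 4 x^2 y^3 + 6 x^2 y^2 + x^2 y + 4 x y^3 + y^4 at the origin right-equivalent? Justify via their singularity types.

The Hessian of f at 0 has rank 0. Corank 2; j^3 = -x^2*y has shape L^2 M (L != M), so D-series; mu = 5 gives D_5. The Hessian of g at 0 has rank 0. Corank 2; j^3 = x^2*(x + y) has shape L^2 M (L != M), so D-series; mu = 5 gives D_5. Both have type D_5, hence right-equivalent.

Yes.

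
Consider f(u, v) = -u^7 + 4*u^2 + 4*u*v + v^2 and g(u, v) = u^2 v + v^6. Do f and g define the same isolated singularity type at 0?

No.

The Hessian of f at 0 is [[8, 4], [4, 2]] with rank 1, so corank 1. A Groebner basis of the Jacobian ideal J(f) in C{u,v} is {v^6, u + v/2}; counting standard monomials gives mu = 6. Corank 1: A-series; mu = 6 gives A_6. The Hessian of g at 0 is [[0, 0], [0, 0]] with rank 0, so corank 2. A Groebner basis of the Jacobian ideal J(g) in C{u,v} is {u^2/6 + v^5, u^3, u*v}; counting standard monomials gives mu = 7. Corank 2; j^3 = u^2*v has shape L^2 M (L != M), so D-series; mu = 7 gives D_7. f is A_6 but g is D_7, hence not right-equivalent.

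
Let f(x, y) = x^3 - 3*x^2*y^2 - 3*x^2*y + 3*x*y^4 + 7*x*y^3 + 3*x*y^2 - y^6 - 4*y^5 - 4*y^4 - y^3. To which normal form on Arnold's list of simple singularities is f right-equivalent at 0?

E_7

The Hessian of f at 0 has rank 0. Corank 2; j^3 = (x - y)^3 is a perfect cube, so E-series; the 4-jet and mu = 7 give E_7.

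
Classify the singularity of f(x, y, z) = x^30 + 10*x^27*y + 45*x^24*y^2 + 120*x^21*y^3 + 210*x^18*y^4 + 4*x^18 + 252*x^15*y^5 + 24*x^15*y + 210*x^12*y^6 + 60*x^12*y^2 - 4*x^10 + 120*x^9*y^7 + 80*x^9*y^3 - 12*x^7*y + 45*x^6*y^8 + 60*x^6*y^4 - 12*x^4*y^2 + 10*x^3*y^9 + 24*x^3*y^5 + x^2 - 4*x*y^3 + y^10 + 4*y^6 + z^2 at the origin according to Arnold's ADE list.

A_9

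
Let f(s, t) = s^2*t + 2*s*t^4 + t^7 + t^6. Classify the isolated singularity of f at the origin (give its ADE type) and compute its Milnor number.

Type D_{7}, Milnor number mu = 7.

The Hessian of f at 0 is [[0, 0], [0, 0]] with rank 0, so corank 2. A Groebner basis of the Jacobian ideal J(f) in C{s,t} is {s*t + t^4, s^3, s^2*t, -s^2/6 + s*t^2}; counting standard monomials gives mu = 7. Corank 2; j^3 = s^2*t has shape L^2 M (L != M), so D-series; mu = 7 gives D_7.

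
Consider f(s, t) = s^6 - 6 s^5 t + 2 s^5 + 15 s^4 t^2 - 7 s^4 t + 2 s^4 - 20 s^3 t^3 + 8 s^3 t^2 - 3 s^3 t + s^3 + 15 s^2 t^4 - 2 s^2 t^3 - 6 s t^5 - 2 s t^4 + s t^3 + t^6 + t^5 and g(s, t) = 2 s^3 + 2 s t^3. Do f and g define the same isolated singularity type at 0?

Yes.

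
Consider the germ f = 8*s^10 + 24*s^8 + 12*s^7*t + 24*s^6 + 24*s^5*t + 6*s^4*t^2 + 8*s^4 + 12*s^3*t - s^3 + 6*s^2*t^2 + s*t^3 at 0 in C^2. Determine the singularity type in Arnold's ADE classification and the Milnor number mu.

Type E_{7}, Milnor number mu = 7.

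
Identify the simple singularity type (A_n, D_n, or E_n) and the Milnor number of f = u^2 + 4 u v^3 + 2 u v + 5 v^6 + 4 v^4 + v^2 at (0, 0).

The Hessian of f at 0 has rank 1. Corank 1: A-series; mu = 5 gives A_5.

Type A_{5}, Milnor number mu = 5.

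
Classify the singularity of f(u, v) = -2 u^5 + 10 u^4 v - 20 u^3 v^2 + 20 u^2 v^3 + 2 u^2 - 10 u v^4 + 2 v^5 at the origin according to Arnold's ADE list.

A_4

The Hessian of f at 0 has rank 1. Corank 1: A-series; mu = 4 gives A_4.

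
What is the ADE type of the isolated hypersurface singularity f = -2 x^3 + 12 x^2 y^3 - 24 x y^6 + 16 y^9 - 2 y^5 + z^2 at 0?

E8

The Hessian of f at 0 is [[0, 0, 0], [0, 0, 0], [0, 0, 2]] with rank 1, so corank 2. A Groebner basis of the Jacobian ideal J(f) in C{x,y,z} is {-x^2/4 + x*y^3, y^4, x^3, x^2*y, z}; counting standard monomials gives mu = 8. Corank 2; j^3 = -2*x^3 is a perfect cube, so E-series; the 5-jet and mu = 8 give E_8.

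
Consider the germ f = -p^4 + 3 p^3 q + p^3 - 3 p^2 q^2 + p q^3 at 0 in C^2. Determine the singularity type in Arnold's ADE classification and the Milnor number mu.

Type E_{7}, Milnor number mu = 7.

The Hessian of f at 0 has rank 0. Corank 2; j^3 = p^3 is a perfect cube, so E-series; the 4-jet and mu = 7 give E_7.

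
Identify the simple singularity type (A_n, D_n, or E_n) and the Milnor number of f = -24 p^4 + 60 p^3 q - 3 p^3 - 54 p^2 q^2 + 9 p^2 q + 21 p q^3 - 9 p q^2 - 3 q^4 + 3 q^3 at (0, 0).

Type E_7, Milnor number mu = 7.

The Hessian of f at 0 has rank 0. Corank 2; j^3 = -3*(p - q)^3 is a perfect cube, so E-series; the 4-jet and mu = 7 give E_7.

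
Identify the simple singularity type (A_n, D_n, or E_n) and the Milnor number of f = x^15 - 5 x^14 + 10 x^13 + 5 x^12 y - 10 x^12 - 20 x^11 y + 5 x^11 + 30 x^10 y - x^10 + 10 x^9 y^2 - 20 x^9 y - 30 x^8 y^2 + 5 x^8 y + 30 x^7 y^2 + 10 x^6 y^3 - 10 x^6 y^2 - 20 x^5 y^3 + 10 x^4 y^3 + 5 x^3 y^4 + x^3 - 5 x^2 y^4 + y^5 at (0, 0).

The Hessian of f at 0 has rank 0. Corank 2; j^3 = x^3 is a perfect cube, so E-series; the 5-jet and mu = 8 give E_8.

Type E_8, Milnor number mu = 8.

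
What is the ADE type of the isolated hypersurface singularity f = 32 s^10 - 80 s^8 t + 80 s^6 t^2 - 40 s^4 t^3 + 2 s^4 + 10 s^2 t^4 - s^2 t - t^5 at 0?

The Hessian of f at 0 has rank 0. Corank 2; j^3 = -s^2*t has shape L^2 M (L != M), so D-series; mu = 6 gives D_6.

D6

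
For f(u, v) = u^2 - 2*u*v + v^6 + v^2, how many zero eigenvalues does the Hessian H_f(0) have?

Hessian at 0 has rank 1.

1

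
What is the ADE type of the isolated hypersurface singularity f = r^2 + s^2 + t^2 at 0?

The Hessian of f at 0 is [[2, 0, 0], [0, 2, 0], [0, 0, 2]] with rank 3, so corank 0. A Groebner basis of the Jacobian ideal J(f) in C{s,t,r} is {s, t, r}; counting standard monomials gives mu = 1. Corank 0: nondegenerate Morse point, so A_1.

A1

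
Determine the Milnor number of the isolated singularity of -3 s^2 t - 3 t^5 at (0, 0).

6

The Hessian of f at 0 is [[0, 0], [0, 0]] with rank 0, so corank 2. A Groebner basis of the Jacobian ideal J(f) in C{s,t} is {s^2/5 + t^4, s^3, s*t}; counting standard monomials gives mu = 6. Corank 2; j^3 = -3*s^2*t has shape L^2 M (L != M), so D-series; mu = 6 gives D_6.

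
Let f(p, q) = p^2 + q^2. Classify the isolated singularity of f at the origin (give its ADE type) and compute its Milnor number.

The Hessian of f at 0 is [[2, 0], [0, 2]] with rank 2, so corank 0. A Groebner basis of the Jacobian ideal J(f) in C{p,q} is {p, q}; counting standard monomials gives mu = 1. Corank 0: nondegenerate Morse point, so A_1.

Type A_{1}, Milnor number mu = 1.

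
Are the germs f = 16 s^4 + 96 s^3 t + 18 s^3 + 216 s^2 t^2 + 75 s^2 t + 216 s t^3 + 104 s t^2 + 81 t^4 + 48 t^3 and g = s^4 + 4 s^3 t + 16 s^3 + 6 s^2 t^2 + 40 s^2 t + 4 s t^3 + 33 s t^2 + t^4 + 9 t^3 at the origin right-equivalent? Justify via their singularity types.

Yes.

The Hessian of f at 0 has rank 0. Corank 2; j^3 = (2*s + 3*t)*(3*s + 4*t)^2 has shape L^2 M (L != M), so D-series; mu = 5 gives D_5. The Hessian of g at 0 has rank 0. Corank 2; j^3 = (s + t)*(4*s + 3*t)^2 has shape L^2 M (L != M), so D-series; mu = 5 gives D_5. Both have type D_5, hence right-equivalent.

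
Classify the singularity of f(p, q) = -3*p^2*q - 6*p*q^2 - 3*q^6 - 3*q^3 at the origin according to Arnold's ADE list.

The Hessian of f at 0 is [[0, 0], [0, 0]] with rank 0, so corank 2. A Groebner basis of the Jacobian ideal J(f) in C{p,q} is {p^2/6 + q^5 - q^2/6, p^3 + q^3, p*q + q^2}; counting standard monomials gives mu = 7. Corank 2; j^3 = -3*q*(p + q)^2 has shape L^2 M (L != M), so D-series; mu = 7 gives D_7.

D_7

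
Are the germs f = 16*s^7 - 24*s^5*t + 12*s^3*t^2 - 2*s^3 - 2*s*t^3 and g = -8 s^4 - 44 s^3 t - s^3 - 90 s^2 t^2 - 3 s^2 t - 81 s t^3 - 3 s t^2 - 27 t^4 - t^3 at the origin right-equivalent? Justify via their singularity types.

Yes.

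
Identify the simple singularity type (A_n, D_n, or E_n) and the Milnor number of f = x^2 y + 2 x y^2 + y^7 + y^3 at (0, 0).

The Hessian of f at 0 has rank 0. Corank 2; j^3 = y*(x + y)^2 has shape L^2 M (L != M), so D-series; mu = 8 gives D_8.

Type D_8, Milnor number mu = 8.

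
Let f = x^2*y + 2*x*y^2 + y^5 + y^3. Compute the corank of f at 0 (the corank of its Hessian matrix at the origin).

2

Hessian at 0 has rank 0.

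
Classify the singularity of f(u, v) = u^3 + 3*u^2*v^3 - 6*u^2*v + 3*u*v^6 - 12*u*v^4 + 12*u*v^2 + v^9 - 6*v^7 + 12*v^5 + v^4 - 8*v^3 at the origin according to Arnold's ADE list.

E_{6}

The Hessian of f at 0 has rank 0. Corank 2; j^3 = (u - 2*v)^3 is a perfect cube, so E-series; the 4-jet and mu = 6 give E_6.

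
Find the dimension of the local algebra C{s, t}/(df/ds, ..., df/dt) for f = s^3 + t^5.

8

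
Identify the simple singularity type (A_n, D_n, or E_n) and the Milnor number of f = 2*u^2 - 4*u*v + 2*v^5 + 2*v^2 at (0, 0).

The Hessian of f at 0 is [[4, -4], [-4, 4]] with rank 1, so corank 1. A Groebner basis of the Jacobian ideal J(f) in C{u,v} is {v^4, u - v}; counting standard monomials gives mu = 4. Corank 1: A-series; mu = 4 gives A_4.

Type A4, Milnor number mu = 4.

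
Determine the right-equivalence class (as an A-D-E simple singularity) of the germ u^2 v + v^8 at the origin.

The Hessian of f at 0 is [[0, 0], [0, 0]] with rank 0, so corank 2. A Groebner basis of the Jacobian ideal J(f) in C{u,v} is {u^2/8 + v^7, u^3, u*v}; counting standard monomials gives mu = 9. Corank 2; j^3 = u^2*v has shape L^2 M (L != M), so D-series; mu = 9 gives D_9.

D_9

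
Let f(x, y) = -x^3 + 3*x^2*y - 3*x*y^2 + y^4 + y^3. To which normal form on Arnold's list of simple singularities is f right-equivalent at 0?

E6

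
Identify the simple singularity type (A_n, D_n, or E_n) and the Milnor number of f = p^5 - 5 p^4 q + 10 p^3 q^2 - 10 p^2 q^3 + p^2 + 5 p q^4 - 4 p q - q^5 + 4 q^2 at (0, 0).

Type A4, Milnor number mu = 4.

The Hessian of f at 0 has rank 1. Corank 1: A-series; mu = 4 gives A_4.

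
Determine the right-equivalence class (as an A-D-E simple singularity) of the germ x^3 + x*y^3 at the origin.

E_7

The Hessian of f at 0 is [[0, 0], [0, 0]] with rank 0, so corank 2. A Groebner basis of the Jacobian ideal J(f) in C{x,y} is {x^3, x*y^2, 3*x^2 + y^3}; counting standard monomials gives mu = 7. Corank 2; j^3 = x^3 is a perfect cube, so E-series; the 4-jet and mu = 7 give E_7.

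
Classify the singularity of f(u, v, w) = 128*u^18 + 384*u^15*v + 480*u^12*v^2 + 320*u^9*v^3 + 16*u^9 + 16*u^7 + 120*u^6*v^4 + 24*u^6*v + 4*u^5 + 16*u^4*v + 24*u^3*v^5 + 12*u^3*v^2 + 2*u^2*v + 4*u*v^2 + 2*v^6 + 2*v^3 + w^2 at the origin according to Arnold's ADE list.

D7

The Hessian of f at 0 has rank 1. Corank 2; j^3 = 2*v*(u + v)^2 has shape L^2 M (L != M), so D-series; mu = 7 gives D_7.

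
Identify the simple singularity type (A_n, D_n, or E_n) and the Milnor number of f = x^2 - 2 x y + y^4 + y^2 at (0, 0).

Type A_{3}, Milnor number mu = 3.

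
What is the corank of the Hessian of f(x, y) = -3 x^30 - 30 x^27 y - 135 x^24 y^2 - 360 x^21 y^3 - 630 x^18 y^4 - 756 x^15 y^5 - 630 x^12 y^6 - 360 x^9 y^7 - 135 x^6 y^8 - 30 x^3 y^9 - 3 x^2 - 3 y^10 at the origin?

1

The Hessian at 0 is [[-6, 0], [0, 0]] of rank 1; hence corank 1.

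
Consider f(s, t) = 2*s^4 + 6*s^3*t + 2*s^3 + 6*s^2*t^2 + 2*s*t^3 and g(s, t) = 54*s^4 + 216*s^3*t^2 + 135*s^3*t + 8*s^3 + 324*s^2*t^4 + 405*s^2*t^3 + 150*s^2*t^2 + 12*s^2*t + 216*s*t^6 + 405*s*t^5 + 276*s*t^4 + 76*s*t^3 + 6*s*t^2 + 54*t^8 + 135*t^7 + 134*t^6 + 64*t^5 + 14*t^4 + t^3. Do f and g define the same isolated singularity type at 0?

The Hessian of f at 0 has rank 0. Corank 2; j^3 = 2*s^3 is a perfect cube, so E-series; the 4-jet and mu = 7 give E_7. The Hessian of g at 0 has rank 0. Corank 2; j^3 = (2*s + t)^3 is a perfect cube, so E-series; the 4-jet and mu = 7 give E_7. Both have type E_7, hence right-equivalent.

Yes.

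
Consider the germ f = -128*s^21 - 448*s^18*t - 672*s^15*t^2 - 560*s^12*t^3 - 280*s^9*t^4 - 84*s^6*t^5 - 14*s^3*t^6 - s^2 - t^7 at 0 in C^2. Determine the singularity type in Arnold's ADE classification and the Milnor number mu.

Type A_{6}, Milnor number mu = 6.

The Hessian of f at 0 has rank 1. Corank 1: A-series; mu = 6 gives A_6.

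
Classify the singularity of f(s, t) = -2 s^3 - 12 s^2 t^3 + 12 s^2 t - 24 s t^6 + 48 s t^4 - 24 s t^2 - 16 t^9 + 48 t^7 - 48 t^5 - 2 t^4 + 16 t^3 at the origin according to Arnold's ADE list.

E_{6}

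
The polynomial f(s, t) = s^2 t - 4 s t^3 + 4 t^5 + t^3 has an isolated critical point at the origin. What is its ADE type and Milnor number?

Type D_{4}, Milnor number mu = 4.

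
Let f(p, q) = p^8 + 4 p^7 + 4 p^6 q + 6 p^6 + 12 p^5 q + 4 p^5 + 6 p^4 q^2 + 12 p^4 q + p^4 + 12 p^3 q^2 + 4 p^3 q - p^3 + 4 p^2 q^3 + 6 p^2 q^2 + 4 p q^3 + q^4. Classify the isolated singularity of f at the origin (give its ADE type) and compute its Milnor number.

Type E_{6}, Milnor number mu = 6.

The Hessian of f at 0 has rank 0. Corank 2; j^3 = -p^3 is a perfect cube, so E-series; the 4-jet and mu = 6 give E_6.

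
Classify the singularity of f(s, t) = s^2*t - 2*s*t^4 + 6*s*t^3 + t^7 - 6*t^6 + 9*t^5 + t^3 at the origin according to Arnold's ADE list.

D_4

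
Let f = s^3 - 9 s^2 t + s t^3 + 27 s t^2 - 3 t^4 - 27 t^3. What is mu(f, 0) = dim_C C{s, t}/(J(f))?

7

The Hessian of f at 0 is [[0, 0], [0, 0]] with rank 0, so corank 2. A Groebner basis of the Jacobian ideal J(f) in C{s,t} is {s^3 - 9*s^2*t - 162*s^2 + 972*s*t - 1458*t^2, 9*s^2 + s*t^2 - 54*s*t + 81*t^2, 3*s^2 - 18*s*t + t^3 + 27*t^2}; counting standard monomials gives mu = 7. Corank 2; j^3 = (s - 3*t)^3 is a perfect cube, so E-series; the 4-jet and mu = 7 give E_7.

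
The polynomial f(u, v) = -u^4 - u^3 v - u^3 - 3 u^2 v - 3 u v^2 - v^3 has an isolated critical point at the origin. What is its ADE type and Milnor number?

Type E7, Milnor number mu = 7.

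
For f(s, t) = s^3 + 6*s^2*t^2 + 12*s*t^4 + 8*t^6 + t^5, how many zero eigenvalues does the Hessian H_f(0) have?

The Hessian at 0 is [[0, 0], [0, 0]] of rank 0; hence corank 2.

2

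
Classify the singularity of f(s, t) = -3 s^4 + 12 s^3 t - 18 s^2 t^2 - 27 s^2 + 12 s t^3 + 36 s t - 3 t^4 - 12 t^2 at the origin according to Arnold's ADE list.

A_3

The Hessian of f at 0 is [[-54, 36], [36, -24]] with rank 1, so corank 1. A Groebner basis of the Jacobian ideal J(f) in C{s,t} is {t^3, s - 2*t/3}; counting standard monomials gives mu = 3. Corank 1: A-series; mu = 3 gives A_3.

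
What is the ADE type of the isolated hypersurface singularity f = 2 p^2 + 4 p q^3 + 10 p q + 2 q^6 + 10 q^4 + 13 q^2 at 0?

The Hessian of f at 0 has rank 2. Corank 0: nondegenerate Morse point, so A_1.

A_1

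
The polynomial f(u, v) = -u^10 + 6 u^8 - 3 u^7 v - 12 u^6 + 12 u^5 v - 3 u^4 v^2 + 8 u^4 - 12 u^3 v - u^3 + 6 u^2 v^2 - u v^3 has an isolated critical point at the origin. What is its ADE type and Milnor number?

Type E_{7}, Milnor number mu = 7.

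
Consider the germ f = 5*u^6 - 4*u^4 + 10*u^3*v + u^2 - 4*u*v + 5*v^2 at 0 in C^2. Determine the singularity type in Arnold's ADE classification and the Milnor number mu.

The Hessian of f at 0 has rank 2. Corank 0: nondegenerate Morse point, so A_1.

Type A1, Milnor number mu = 1.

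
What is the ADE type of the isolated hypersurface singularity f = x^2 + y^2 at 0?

A_{1}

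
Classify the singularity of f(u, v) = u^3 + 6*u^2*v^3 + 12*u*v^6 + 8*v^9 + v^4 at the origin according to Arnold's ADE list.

The Hessian of f at 0 is [[0, 0], [0, 0]] with rank 0, so corank 2. A Groebner basis of the Jacobian ideal J(f) in C{u,v} is {v^3, u^2}; counting standard monomials gives mu = 6. Corank 2; j^3 = u^3 is a perfect cube, so E-series; the 4-jet and mu = 6 give E_6.

E_{6}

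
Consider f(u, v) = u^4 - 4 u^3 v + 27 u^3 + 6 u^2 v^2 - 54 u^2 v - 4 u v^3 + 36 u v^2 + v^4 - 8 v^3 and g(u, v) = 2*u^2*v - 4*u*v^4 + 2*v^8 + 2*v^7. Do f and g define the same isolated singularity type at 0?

No.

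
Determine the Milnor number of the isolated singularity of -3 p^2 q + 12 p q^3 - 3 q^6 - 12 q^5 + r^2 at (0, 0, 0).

The Hessian of f at 0 has rank 1. Corank 2; j^3 = -3*p^2*q has shape L^2 M (L != M), so D-series; mu = 7 gives D_7.

7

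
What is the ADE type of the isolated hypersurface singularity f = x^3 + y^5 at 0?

E_{8}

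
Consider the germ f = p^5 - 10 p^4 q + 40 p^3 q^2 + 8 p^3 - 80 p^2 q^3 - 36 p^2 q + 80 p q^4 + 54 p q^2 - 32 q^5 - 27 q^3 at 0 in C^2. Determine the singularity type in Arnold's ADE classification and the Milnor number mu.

The Hessian of f at 0 is [[0, 0], [0, 0]] with rank 0, so corank 2. A Groebner basis of the Jacobian ideal J(f) in C{p,q} is {q^5, p*q^3 - 13*q^4/8, p^2 - 3*p*q + 9*q^2/4}; counting standard monomials gives mu = 8. Corank 2; j^3 = (2*p - 3*q)^3 is a perfect cube, so E-series; the 5-jet and mu = 8 give E_8.

Type E_{8}, Milnor number mu = 8.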